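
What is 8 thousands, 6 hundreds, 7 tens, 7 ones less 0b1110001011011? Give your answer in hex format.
Convert 8 thousands, 6 hundreds, 7 tens, 7 ones (place-value notation) → 8×1000 + 6×100 + 7×10 + 7 = 8677 (decimal)
Convert 0b1110001011011 (binary) → 4096 + 2048 + 1024 + 64 + 16 + 8 + 2 + 1 = 7259 (decimal)
Compute 8677 - 7259 = 1418
Convert 1418 (decimal) → 1418 = 5×256 + 8×16 + 10 → 0x58A (hexadecimal)
0x58A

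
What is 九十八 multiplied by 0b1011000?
Convert 九十八 (Chinese numeral) → 9×10 + 8 = 98 (decimal)
Convert 0b1011000 (binary) → 64 + 16 + 8 = 88 (decimal)
Compute 98 × 88 = 8624
8624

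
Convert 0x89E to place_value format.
Convert 0x89E (hexadecimal) → 8×256 + 9×16 + 14 = 2206 (decimal)
Convert 2206 (decimal) → 2206 = 2×1000 + 2×100 + 6 → 2 thousands, 2 hundreds, 6 ones (place-value notation)
2 thousands, 2 hundreds, 6 ones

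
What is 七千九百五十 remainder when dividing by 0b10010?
Convert 七千九百五十 (Chinese numeral) → 7×1000 + 9×100 + 5×10 = 7950 (decimal)
Convert 0b10010 (binary) → 16 + 2 = 18 (decimal)
Compute 7950 mod 18 = 12
12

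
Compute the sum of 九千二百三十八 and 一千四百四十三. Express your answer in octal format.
Convert 九千二百三十八 (Chinese numeral) → 9×1000 + 2×100 + 3×10 + 8 = 9238 (decimal)
Convert 一千四百四十三 (Chinese numeral) → 1×1000 + 4×100 + 4×10 + 3 = 1443 (decimal)
Compute 9238 + 1443 = 10681
Convert 10681 (decimal) → 10681 = 2×4096 + 4×512 + 6×64 + 7×8 + 1 → 0o24671 (octal)
0o24671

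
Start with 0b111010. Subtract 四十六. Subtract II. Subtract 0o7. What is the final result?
Convert 0b111010 (binary) → 32 + 16 + 8 + 2 = 58 (decimal)
Start: 58
Convert 四十六 (Chinese numeral) → 4×10 + 6 = 46 (decimal)
58 - 46 = 12
Convert II (Roman numeral) → 1 + 1 = 2 (decimal)
12 - 2 = 10
Convert 0o7 (octal) → 7 (decimal)
10 - 7 = 3
3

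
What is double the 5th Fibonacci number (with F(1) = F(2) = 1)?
The 5th Fibonacci number (with F(1) = F(2) = 1): 1, 1, 2, 3, 5 → 5
Compute 5 × 2 = 10
10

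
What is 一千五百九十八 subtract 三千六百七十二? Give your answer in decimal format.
Convert 一千五百九十八 (Chinese numeral) → 1×1000 + 5×100 + 9×10 + 8 = 1598 (decimal)
Convert 三千六百七十二 (Chinese numeral) → 3×1000 + 6×100 + 7×10 + 2 = 3672 (decimal)
Compute 1598 - 3672 = -2074
-2074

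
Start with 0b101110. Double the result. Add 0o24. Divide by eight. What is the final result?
Convert 0b101110 (binary) → 32 + 8 + 4 + 2 = 46 (decimal)
Start: 46
46 × 2 = 92
Convert 0o24 (octal) → 2×8 + 4 = 20 (decimal)
92 + 20 = 112
Convert eight (English words) → 8 (decimal)
112 ÷ 8 = 14
14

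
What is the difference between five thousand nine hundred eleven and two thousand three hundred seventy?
Convert five thousand nine hundred eleven (English words) → 5×1000 + 9×100 + 11 = 5911 (decimal)
Convert two thousand three hundred seventy (English words) → 2×1000 + 3×100 + 70 = 2370 (decimal)
Difference: |5911 - 2370| = 3541
3541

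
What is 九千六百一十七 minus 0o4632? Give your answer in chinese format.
Convert 九千六百一十七 (Chinese numeral) → 9×1000 + 6×100 + 1×10 + 7 = 9617 (decimal)
Convert 0o4632 (octal) → 4×512 + 6×64 + 3×8 + 2 = 2458 (decimal)
Compute 9617 - 2458 = 7159
Convert 7159 (decimal) → 7159 = 7×1000 + 1×100 + 5×10 + 9 → 七千一百五十九 (Chinese numeral)
七千一百五十九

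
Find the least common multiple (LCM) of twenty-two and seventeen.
Convert twenty-two (English words) → 22 (decimal)
Convert seventeen (English words) → 17 (decimal)
Compute lcm(22, 17) = 374
374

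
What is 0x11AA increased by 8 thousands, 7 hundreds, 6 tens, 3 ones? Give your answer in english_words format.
Convert 0x11AA (hexadecimal) → 1×4096 + 1×256 + 10×16 + 10 = 4522 (decimal)
Convert 8 thousands, 7 hundreds, 6 tens, 3 ones (place-value notation) → 8×1000 + 7×100 + 6×10 + 3 = 8763 (decimal)
Compute 4522 + 8763 = 13285
Convert 13285 (decimal) → 13285 = 13×1000 + 2×100 + 85 → thirteen thousand two hundred eighty-five (English words)
thirteen thousand two hundred eighty-five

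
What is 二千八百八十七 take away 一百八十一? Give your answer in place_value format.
Convert 二千八百八十七 (Chinese numeral) → 2×1000 + 8×100 + 8×10 + 7 = 2887 (decimal)
Convert 一百八十一 (Chinese numeral) → 1×100 + 8×10 + 1 = 181 (decimal)
Compute 2887 - 181 = 2706
Convert 2706 (decimal) → 2706 = 2×1000 + 7×100 + 6 → 2 thousands, 7 hundreds, 6 ones (place-value notation)
2 thousands, 7 hundreds, 6 ones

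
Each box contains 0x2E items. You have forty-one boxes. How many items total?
Convert 0x2E (hexadecimal) → 2×16 + 14 = 46 (decimal)
Convert forty-one (English words) → 41 (decimal)
Compute 46 × 41 = 1886
1886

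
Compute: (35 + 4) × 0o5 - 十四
Convert 0o5 (octal) → 5 (decimal)
Convert 十四 (Chinese numeral) → 1×10 + 4 = 14 (decimal)
Expression in decimal: (35 + 4) × 5 - 14
Parentheses first: 35 + 4 = 39
Multiply: 39 × 5 = 195
Subtract: 195 - 14 = 181
181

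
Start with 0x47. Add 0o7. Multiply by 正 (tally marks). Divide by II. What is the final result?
Convert 0x47 (hexadecimal) → 4×16 + 7 = 71 (decimal)
Start: 71
Convert 0o7 (octal) → 7 (decimal)
71 + 7 = 78
Convert 正 (tally marks) → 5 (decimal)
78 × 5 = 390
Convert II (Roman numeral) → 1 + 1 = 2 (decimal)
390 ÷ 2 = 195
195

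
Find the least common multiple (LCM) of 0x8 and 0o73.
Convert 0x8 (hexadecimal) → 8 (decimal)
Convert 0o73 (octal) → 7×8 + 3 = 59 (decimal)
Compute lcm(8, 59) = 472
472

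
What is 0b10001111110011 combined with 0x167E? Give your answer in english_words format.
Convert 0b10001111110011 (binary) → 8192 + 512 + 256 + 128 + 64 + 32 + 16 + 2 + 1 = 9203 (decimal)
Convert 0x167E (hexadecimal) → 1×4096 + 6×256 + 7×16 + 14 = 5758 (decimal)
Compute 9203 + 5758 = 14961
Convert 14961 (decimal) → 14961 = 14×1000 + 9×100 + 61 → fourteen thousand nine hundred sixty-one (English words)
fourteen thousand nine hundred sixty-one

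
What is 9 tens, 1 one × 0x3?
Convert 9 tens, 1 one (place-value notation) → 9×10 + 1 = 91 (decimal)
Convert 0x3 (hexadecimal) → 3 (decimal)
Compute 91 × 3 = 273
273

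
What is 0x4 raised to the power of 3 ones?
Convert 0x4 (hexadecimal) → 4 (decimal)
Convert 3 ones (place-value notation) → 3 (decimal)
Compute 4 ^ 3 = 64
64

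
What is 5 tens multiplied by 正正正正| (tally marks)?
Convert 5 tens (place-value notation) → 5×10 = 50 (decimal)
Convert 正正正正| (tally marks) → 5 + 5 + 5 + 5 + 1 = 21 (decimal)
Compute 50 × 21 = 1050
1050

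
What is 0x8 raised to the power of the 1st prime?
Convert 0x8 (hexadecimal) → 8 (decimal)
Convert the 1st prime (prime index) → 2 (decimal)
Compute 8 ^ 2 = 64
64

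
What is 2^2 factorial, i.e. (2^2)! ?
Convert 2^2 (power) → 4 (decimal)
Compute 4! = 24
24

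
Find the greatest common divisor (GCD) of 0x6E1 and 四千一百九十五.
Convert 0x6E1 (hexadecimal) → 6×256 + 14×16 + 1 = 1761 (decimal)
Convert 四千一百九十五 (Chinese numeral) → 4×1000 + 1×100 + 9×10 + 5 = 4195 (decimal)
Compute gcd(1761, 4195) = 1
1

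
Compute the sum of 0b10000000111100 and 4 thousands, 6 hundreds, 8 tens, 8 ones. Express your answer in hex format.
Convert 0b10000000111100 (binary) → 8192 + 32 + 16 + 8 + 4 = 8252 (decimal)
Convert 4 thousands, 6 hundreds, 8 tens, 8 ones (place-value notation) → 4×1000 + 6×100 + 8×10 + 8 = 4688 (decimal)
Compute 8252 + 4688 = 12940
Convert 12940 (decimal) → 12940 = 3×4096 + 2×256 + 8×16 + 12 → 0x328C (hexadecimal)
0x328C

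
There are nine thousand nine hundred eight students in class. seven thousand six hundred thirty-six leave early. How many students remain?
Convert nine thousand nine hundred eight (English words) → 9×1000 + 9×100 + 8 = 9908 (decimal)
Convert seven thousand six hundred thirty-six (English words) → 7×1000 + 6×100 + 36 = 7636 (decimal)
Compute 9908 - 7636 = 2272
2272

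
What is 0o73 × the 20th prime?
Convert 0o73 (octal) → 7×8 + 3 = 59 (decimal)
Convert the 20th prime (prime index) → 71 (decimal)
Compute 59 × 71 = 4189
4189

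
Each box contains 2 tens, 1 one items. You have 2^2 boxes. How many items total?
Convert 2 tens, 1 one (place-value notation) → 2×10 + 1 = 21 (decimal)
Convert 2^2 (power) → 4 (decimal)
Compute 21 × 4 = 84
84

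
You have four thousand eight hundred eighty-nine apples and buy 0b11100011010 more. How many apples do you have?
Convert four thousand eight hundred eighty-nine (English words) → 4×1000 + 8×100 + 89 = 4889 (decimal)
Convert 0b11100011010 (binary) → 1024 + 512 + 256 + 16 + 8 + 2 = 1818 (decimal)
Compute 4889 + 1818 = 6707
6707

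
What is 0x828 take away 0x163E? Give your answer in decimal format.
Convert 0x828 (hexadecimal) → 8×256 + 2×16 + 8 = 2088 (decimal)
Convert 0x163E (hexadecimal) → 1×4096 + 6×256 + 3×16 + 14 = 5694 (decimal)
Compute 2088 - 5694 = -3606
-3606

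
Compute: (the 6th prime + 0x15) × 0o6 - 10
Convert the 6th prime (prime index) → 13 (decimal)
Convert 0x15 (hexadecimal) → 1×16 + 5 = 21 (decimal)
Convert 0o6 (octal) → 6 (decimal)
Expression in decimal: (13 + 21) × 6 - 10
Parentheses first: 13 + 21 = 34
Multiply: 34 × 6 = 204
Subtract: 204 - 10 = 194
194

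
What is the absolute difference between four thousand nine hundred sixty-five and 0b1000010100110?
Convert four thousand nine hundred sixty-five (English words) → 4×1000 + 9×100 + 65 = 4965 (decimal)
Convert 0b1000010100110 (binary) → 4096 + 128 + 32 + 4 + 2 = 4262 (decimal)
Compute |4965 - 4262| = 703
703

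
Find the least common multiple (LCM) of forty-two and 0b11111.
Convert forty-two (English words) → 42 (decimal)
Convert 0b11111 (binary) → 16 + 8 + 4 + 2 + 1 = 31 (decimal)
Compute lcm(42, 31) = 1302
1302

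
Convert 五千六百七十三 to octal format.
Convert 五千六百七十三 (Chinese numeral) → 5×1000 + 6×100 + 7×10 + 3 = 5673 (decimal)
Convert 5673 (decimal) → 5673 = 1×4096 + 3×512 + 5×8 + 1 → 0o13051 (octal)
0o13051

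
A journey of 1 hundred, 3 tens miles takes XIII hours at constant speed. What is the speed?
Convert 1 hundred, 3 tens (place-value notation) → 1×100 + 3×10 = 130 (decimal)
Convert XIII (Roman numeral) → 10 + 1 + 1 + 1 = 13 (decimal)
Compute 130 ÷ 13 = 10
10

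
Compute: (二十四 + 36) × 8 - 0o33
Convert 二十四 (Chinese numeral) → 2×10 + 4 = 24 (decimal)
Convert 0o33 (octal) → 3×8 + 3 = 27 (decimal)
Expression in decimal: (24 + 36) × 8 - 27
Parentheses first: 24 + 36 = 60
Multiply: 60 × 8 = 480
Subtract: 480 - 27 = 453
453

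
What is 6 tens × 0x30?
Convert 6 tens (place-value notation) → 6×10 = 60 (decimal)
Convert 0x30 (hexadecimal) → 3×16 = 48 (decimal)
Compute 60 × 48 = 2880
2880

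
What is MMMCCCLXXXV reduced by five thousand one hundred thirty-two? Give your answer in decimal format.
Convert MMMCCCLXXXV (Roman numeral) → 1000 + 1000 + 1000 + 100 + 100 + 100 + 50 + 10 + 10 + 10 + 5 = 3385 (decimal)
Convert five thousand one hundred thirty-two (English words) → 5×1000 + 1×100 + 32 = 5132 (decimal)
Compute 3385 - 5132 = -1747
-1747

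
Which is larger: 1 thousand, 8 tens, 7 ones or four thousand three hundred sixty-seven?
Convert 1 thousand, 8 tens, 7 ones (place-value notation) → 1×1000 + 8×10 + 7 = 1087 (decimal)
Convert four thousand three hundred sixty-seven (English words) → 4×1000 + 3×100 + 67 = 4367 (decimal)
Compare 1087 vs 4367: larger = 4367
4367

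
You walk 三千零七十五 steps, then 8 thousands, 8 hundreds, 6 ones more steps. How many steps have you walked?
Convert 三千零七十五 (Chinese numeral) → 3×1000 + 7×10 + 5 = 3075 (decimal)
Convert 8 thousands, 8 hundreds, 6 ones (place-value notation) → 8×1000 + 8×100 + 6 = 8806 (decimal)
Compute 3075 + 8806 = 11881
11881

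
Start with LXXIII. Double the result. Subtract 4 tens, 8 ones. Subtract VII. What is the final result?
Convert LXXIII (Roman numeral) → 50 + 10 + 10 + 1 + 1 + 1 = 73 (decimal)
Start: 73
73 × 2 = 146
Convert 4 tens, 8 ones (place-value notation) → 4×10 + 8 = 48 (decimal)
146 - 48 = 98
Convert VII (Roman numeral) → 5 + 1 + 1 = 7 (decimal)
98 - 7 = 91
91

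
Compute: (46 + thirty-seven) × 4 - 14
Convert thirty-seven (English words) → 37 (decimal)
Expression in decimal: (46 + 37) × 4 - 14
Parentheses first: 46 + 37 = 83
Multiply: 83 × 4 = 332
Subtract: 332 - 14 = 318
318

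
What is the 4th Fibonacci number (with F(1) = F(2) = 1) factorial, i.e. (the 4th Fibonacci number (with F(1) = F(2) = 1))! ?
Convert the 4th Fibonacci number (with F(1) = F(2) = 1) (Fibonacci index) → 1, 1, 2, 3 → 3 (decimal)
Compute 3! = 6
6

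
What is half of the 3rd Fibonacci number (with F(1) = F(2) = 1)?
The 3rd Fibonacci number (with F(1) = F(2) = 1): 1, 1, 2 → 2
Compute 2 ÷ 2 = 1
1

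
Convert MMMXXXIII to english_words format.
Convert MMMXXXIII (Roman numeral) → 1000 + 1000 + 1000 + 10 + 10 + 10 + 1 + 1 + 1 = 3033 (decimal)
Convert 3033 (decimal) → 3033 = 3×1000 + 33 → three thousand thirty-three (English words)
three thousand thirty-three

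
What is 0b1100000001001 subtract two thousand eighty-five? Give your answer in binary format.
Convert 0b1100000001001 (binary) → 4096 + 2048 + 8 + 1 = 6153 (decimal)
Convert two thousand eighty-five (English words) → 2×1000 + 85 = 2085 (decimal)
Compute 6153 - 2085 = 4068
Convert 4068 (decimal) → 4068 = 2048 + 1024 + 512 + 256 + 128 + 64 + 32 + 4 → 0b111111100100 (binary)
0b111111100100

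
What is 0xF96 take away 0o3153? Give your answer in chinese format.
Convert 0xF96 (hexadecimal) → 15×256 + 9×16 + 6 = 3990 (decimal)
Convert 0o3153 (octal) → 3×512 + 1×64 + 5×8 + 3 = 1643 (decimal)
Compute 3990 - 1643 = 2347
Convert 2347 (decimal) → 2347 = 2×1000 + 3×100 + 4×10 + 7 → 二千三百四十七 (Chinese numeral)
二千三百四十七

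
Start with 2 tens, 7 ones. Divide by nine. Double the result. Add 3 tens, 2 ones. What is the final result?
Convert 2 tens, 7 ones (place-value notation) → 2×10 + 7 = 27 (decimal)
Start: 27
Convert nine (English words) → 9 (decimal)
27 ÷ 9 = 3
3 × 2 = 6
Convert 3 tens, 2 ones (place-value notation) → 3×10 + 2 = 32 (decimal)
6 + 32 = 38
38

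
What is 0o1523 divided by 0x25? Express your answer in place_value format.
Convert 0o1523 (octal) → 1×512 + 5×64 + 2×8 + 3 = 851 (decimal)
Convert 0x25 (hexadecimal) → 2×16 + 5 = 37 (decimal)
Compute 851 ÷ 37 = 23
Convert 23 (decimal) → 23 = 2×10 + 3 → 2 tens, 3 ones (place-value notation)
2 tens, 3 ones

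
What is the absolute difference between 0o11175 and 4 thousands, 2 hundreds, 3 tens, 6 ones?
Convert 0o11175 (octal) → 1×4096 + 1×512 + 1×64 + 7×8 + 5 = 4733 (decimal)
Convert 4 thousands, 2 hundreds, 3 tens, 6 ones (place-value notation) → 4×1000 + 2×100 + 3×10 + 6 = 4236 (decimal)
Compute |4733 - 4236| = 497
497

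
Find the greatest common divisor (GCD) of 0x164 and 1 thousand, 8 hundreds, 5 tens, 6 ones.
Convert 0x164 (hexadecimal) → 1×256 + 6×16 + 4 = 356 (decimal)
Convert 1 thousand, 8 hundreds, 5 tens, 6 ones (place-value notation) → 1×1000 + 8×100 + 5×10 + 6 = 1856 (decimal)
Compute gcd(356, 1856) = 4
4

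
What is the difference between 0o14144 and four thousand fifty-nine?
Convert 0o14144 (octal) → 1×4096 + 4×512 + 1×64 + 4×8 + 4 = 6244 (decimal)
Convert four thousand fifty-nine (English words) → 4×1000 + 59 = 4059 (decimal)
Difference: |6244 - 4059| = 2185
2185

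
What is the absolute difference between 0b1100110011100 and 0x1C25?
Convert 0b1100110011100 (binary) → 4096 + 2048 + 256 + 128 + 16 + 8 + 4 = 6556 (decimal)
Convert 0x1C25 (hexadecimal) → 1×4096 + 12×256 + 2×16 + 5 = 7205 (decimal)
Compute |6556 - 7205| = 649
649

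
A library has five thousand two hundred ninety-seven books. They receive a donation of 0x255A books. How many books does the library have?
Convert five thousand two hundred ninety-seven (English words) → 5×1000 + 2×100 + 97 = 5297 (decimal)
Convert 0x255A (hexadecimal) → 2×4096 + 5×256 + 5×16 + 10 = 9562 (decimal)
Compute 5297 + 9562 = 14859
14859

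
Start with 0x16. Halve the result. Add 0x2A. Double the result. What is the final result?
Convert 0x16 (hexadecimal) → 1×16 + 6 = 22 (decimal)
Start: 22
22 ÷ 2 = 11
Convert 0x2A (hexadecimal) → 2×16 + 10 = 42 (decimal)
11 + 42 = 53
53 × 2 = 106
106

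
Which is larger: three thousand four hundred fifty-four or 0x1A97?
Convert three thousand four hundred fifty-four (English words) → 3×1000 + 4×100 + 54 = 3454 (decimal)
Convert 0x1A97 (hexadecimal) → 1×4096 + 10×256 + 9×16 + 7 = 6807 (decimal)
Compare 3454 vs 6807: larger = 6807
6807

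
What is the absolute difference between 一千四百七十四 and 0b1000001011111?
Convert 一千四百七十四 (Chinese numeral) → 1×1000 + 4×100 + 7×10 + 4 = 1474 (decimal)
Convert 0b1000001011111 (binary) → 4096 + 64 + 16 + 8 + 4 + 2 + 1 = 4191 (decimal)
Compute |1474 - 4191| = 2717
2717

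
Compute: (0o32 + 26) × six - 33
Convert 0o32 (octal) → 3×8 + 2 = 26 (decimal)
Convert six (English words) → 6 (decimal)
Expression in decimal: (26 + 26) × 6 - 33
Parentheses first: 26 + 26 = 52
Multiply: 52 × 6 = 312
Subtract: 312 - 33 = 279
279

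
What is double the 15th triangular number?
The 15th triangular number = 15×16/2 = 120
Compute 120 × 2 = 240
240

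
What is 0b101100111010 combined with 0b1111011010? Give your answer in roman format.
Convert 0b101100111010 (binary) → 2048 + 512 + 256 + 32 + 16 + 8 + 2 = 2874 (decimal)
Convert 0b1111011010 (binary) → 512 + 256 + 128 + 64 + 16 + 8 + 2 = 986 (decimal)
Compute 2874 + 986 = 3860
Convert 3860 (decimal) → 3860 = 1000 + 1000 + 1000 + 500 + 100 + 100 + 100 + 50 + 10 → MMMDCCCLX (Roman numeral)
MMMDCCCLX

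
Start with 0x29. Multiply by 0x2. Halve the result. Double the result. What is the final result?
Convert 0x29 (hexadecimal) → 2×16 + 9 = 41 (decimal)
Start: 41
Convert 0x2 (hexadecimal) → 2 (decimal)
41 × 2 = 82
82 ÷ 2 = 41
41 × 2 = 82
82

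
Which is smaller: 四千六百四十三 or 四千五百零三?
Convert 四千六百四十三 (Chinese numeral) → 4×1000 + 6×100 + 4×10 + 3 = 4643 (decimal)
Convert 四千五百零三 (Chinese numeral) → 4×1000 + 5×100 + 3 = 4503 (decimal)
Compare 4643 vs 4503: smaller = 4503
4503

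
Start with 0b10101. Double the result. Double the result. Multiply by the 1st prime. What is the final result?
Convert 0b10101 (binary) → 16 + 4 + 1 = 21 (decimal)
Start: 21
21 × 2 = 42
42 × 2 = 84
Convert the 1st prime (prime index) → 2 (decimal)
84 × 2 = 168
168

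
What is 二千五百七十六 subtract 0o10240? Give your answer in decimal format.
Convert 二千五百七十六 (Chinese numeral) → 2×1000 + 5×100 + 7×10 + 6 = 2576 (decimal)
Convert 0o10240 (octal) → 1×4096 + 2×64 + 4×8 = 4256 (decimal)
Compute 2576 - 4256 = -1680
-1680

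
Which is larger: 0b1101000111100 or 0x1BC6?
Convert 0b1101000111100 (binary) → 4096 + 2048 + 512 + 32 + 16 + 8 + 4 = 6716 (decimal)
Convert 0x1BC6 (hexadecimal) → 1×4096 + 11×256 + 12×16 + 6 = 7110 (decimal)
Compare 6716 vs 7110: larger = 7110
7110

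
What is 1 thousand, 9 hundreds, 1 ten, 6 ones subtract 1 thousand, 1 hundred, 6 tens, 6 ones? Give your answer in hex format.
Convert 1 thousand, 9 hundreds, 1 ten, 6 ones (place-value notation) → 1×1000 + 9×100 + 1×10 + 6 = 1916 (decimal)
Convert 1 thousand, 1 hundred, 6 tens, 6 ones (place-value notation) → 1×1000 + 1×100 + 6×10 + 6 = 1166 (decimal)
Compute 1916 - 1166 = 750
Convert 750 (decimal) → 750 = 2×256 + 14×16 + 14 → 0x2EE (hexadecimal)
0x2EE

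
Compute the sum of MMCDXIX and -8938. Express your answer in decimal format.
Convert MMCDXIX (Roman numeral) → 1000 + 1000 + 400 + 10 + 9 = 2419 (decimal)
Compute 2419 + -8938 = -6519
-6519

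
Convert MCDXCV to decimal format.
Convert MCDXCV (Roman numeral) → 1000 + 400 + 90 + 5 = 1495 (decimal)
1495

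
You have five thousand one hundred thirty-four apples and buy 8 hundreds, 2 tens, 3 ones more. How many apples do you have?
Convert five thousand one hundred thirty-four (English words) → 5×1000 + 1×100 + 34 = 5134 (decimal)
Convert 8 hundreds, 2 tens, 3 ones (place-value notation) → 8×100 + 2×10 + 3 = 823 (decimal)
Compute 5134 + 823 = 5957
5957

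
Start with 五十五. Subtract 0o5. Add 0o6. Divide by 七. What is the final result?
Convert 五十五 (Chinese numeral) → 5×10 + 5 = 55 (decimal)
Start: 55
Convert 0o5 (octal) → 5 (decimal)
55 - 5 = 50
Convert 0o6 (octal) → 6 (decimal)
50 + 6 = 56
Convert 七 (Chinese numeral) → 7 (decimal)
56 ÷ 7 = 8
8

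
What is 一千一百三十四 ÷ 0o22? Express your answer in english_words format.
Convert 一千一百三十四 (Chinese numeral) → 1×1000 + 1×100 + 3×10 + 4 = 1134 (decimal)
Convert 0o22 (octal) → 2×8 + 2 = 18 (decimal)
Compute 1134 ÷ 18 = 63
Convert 63 (decimal) → sixty-three (English words)
sixty-three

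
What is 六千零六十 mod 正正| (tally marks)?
Convert 六千零六十 (Chinese numeral) → 6×1000 + 6×10 = 6060 (decimal)
Convert 正正| (tally marks) → 5 + 5 + 1 = 11 (decimal)
Compute 6060 mod 11 = 10
10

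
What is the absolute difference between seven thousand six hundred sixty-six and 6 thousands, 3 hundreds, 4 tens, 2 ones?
Convert seven thousand six hundred sixty-six (English words) → 7×1000 + 6×100 + 66 = 7666 (decimal)
Convert 6 thousands, 3 hundreds, 4 tens, 2 ones (place-value notation) → 6×1000 + 3×100 + 4×10 + 2 = 6342 (decimal)
Compute |7666 - 6342| = 1324
1324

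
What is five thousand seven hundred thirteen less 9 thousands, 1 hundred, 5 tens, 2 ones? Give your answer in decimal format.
Convert five thousand seven hundred thirteen (English words) → 5×1000 + 7×100 + 13 = 5713 (decimal)
Convert 9 thousands, 1 hundred, 5 tens, 2 ones (place-value notation) → 9×1000 + 1×100 + 5×10 + 2 = 9152 (decimal)
Compute 5713 - 9152 = -3439
-3439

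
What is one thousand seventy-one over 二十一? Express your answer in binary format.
Convert one thousand seventy-one (English words) → 1×1000 + 71 = 1071 (decimal)
Convert 二十一 (Chinese numeral) → 2×10 + 1 = 21 (decimal)
Compute 1071 ÷ 21 = 51
Convert 51 (decimal) → 51 = 32 + 16 + 2 + 1 → 0b110011 (binary)
0b110011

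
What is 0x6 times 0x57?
Convert 0x6 (hexadecimal) → 6 (decimal)
Convert 0x57 (hexadecimal) → 5×16 + 7 = 87 (decimal)
Compute 6 × 87 = 522
522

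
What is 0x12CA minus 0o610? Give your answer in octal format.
Convert 0x12CA (hexadecimal) → 1×4096 + 2×256 + 12×16 + 10 = 4810 (decimal)
Convert 0o610 (octal) → 6×64 + 1×8 = 392 (decimal)
Compute 4810 - 392 = 4418
Convert 4418 (decimal) → 4418 = 1×4096 + 5×64 + 2 → 0o10502 (octal)
0o10502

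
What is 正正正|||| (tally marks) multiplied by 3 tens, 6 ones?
Convert 正正正|||| (tally marks) → 5 + 5 + 5 + 4 = 19 (decimal)
Convert 3 tens, 6 ones (place-value notation) → 3×10 + 6 = 36 (decimal)
Compute 19 × 36 = 684
684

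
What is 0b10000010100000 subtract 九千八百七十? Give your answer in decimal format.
Convert 0b10000010100000 (binary) → 8192 + 128 + 32 = 8352 (decimal)
Convert 九千八百七十 (Chinese numeral) → 9×1000 + 8×100 + 7×10 = 9870 (decimal)
Compute 8352 - 9870 = -1518
-1518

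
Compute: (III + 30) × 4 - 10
Convert III (Roman numeral) → 1 + 1 + 1 = 3 (decimal)
Expression in decimal: (3 + 30) × 4 - 10
Parentheses first: 3 + 30 = 33
Multiply: 33 × 4 = 132
Subtract: 132 - 10 = 122
122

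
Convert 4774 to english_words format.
Convert 4774 (decimal) → 4774 = 4×1000 + 7×100 + 74 → four thousand seven hundred seventy-four (English words)
four thousand seven hundred seventy-four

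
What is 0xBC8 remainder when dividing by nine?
Convert 0xBC8 (hexadecimal) → 11×256 + 12×16 + 8 = 3016 (decimal)
Convert nine (English words) → 9 (decimal)
Compute 3016 mod 9 = 1
1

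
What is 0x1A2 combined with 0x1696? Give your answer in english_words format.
Convert 0x1A2 (hexadecimal) → 1×256 + 10×16 + 2 = 418 (decimal)
Convert 0x1696 (hexadecimal) → 1×4096 + 6×256 + 9×16 + 6 = 5782 (decimal)
Compute 418 + 5782 = 6200
Convert 6200 (decimal) → 6200 = 6×1000 + 2×100 → six thousand two hundred (English words)
six thousand two hundred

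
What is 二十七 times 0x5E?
Convert 二十七 (Chinese numeral) → 2×10 + 7 = 27 (decimal)
Convert 0x5E (hexadecimal) → 5×16 + 14 = 94 (decimal)
Compute 27 × 94 = 2538
2538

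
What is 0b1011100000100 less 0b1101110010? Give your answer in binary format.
Convert 0b1011100000100 (binary) → 4096 + 1024 + 512 + 256 + 4 = 5892 (decimal)
Convert 0b1101110010 (binary) → 512 + 256 + 64 + 32 + 16 + 2 = 882 (decimal)
Compute 5892 - 882 = 5010
Convert 5010 (decimal) → 5010 = 4096 + 512 + 256 + 128 + 16 + 2 → 0b1001110010010 (binary)
0b1001110010010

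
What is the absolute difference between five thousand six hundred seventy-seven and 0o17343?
Convert five thousand six hundred seventy-seven (English words) → 5×1000 + 6×100 + 77 = 5677 (decimal)
Convert 0o17343 (octal) → 1×4096 + 7×512 + 3×64 + 4×8 + 3 = 7907 (decimal)
Compute |5677 - 7907| = 2230
2230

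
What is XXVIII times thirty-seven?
Convert XXVIII (Roman numeral) → 10 + 10 + 5 + 1 + 1 + 1 = 28 (decimal)
Convert thirty-seven (English words) → 37 (decimal)
Compute 28 × 37 = 1036
1036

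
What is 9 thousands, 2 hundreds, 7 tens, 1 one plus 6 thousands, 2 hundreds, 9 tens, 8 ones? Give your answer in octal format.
Convert 9 thousands, 2 hundreds, 7 tens, 1 one (place-value notation) → 9×1000 + 2×100 + 7×10 + 1 = 9271 (decimal)
Convert 6 thousands, 2 hundreds, 9 tens, 8 ones (place-value notation) → 6×1000 + 2×100 + 9×10 + 8 = 6298 (decimal)
Compute 9271 + 6298 = 15569
Convert 15569 (decimal) → 15569 = 3×4096 + 6×512 + 3×64 + 2×8 + 1 → 0o36321 (octal)
0o36321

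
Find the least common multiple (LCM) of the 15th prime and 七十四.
Convert the 15th prime (prime index) → 47 (decimal)
Convert 七十四 (Chinese numeral) → 7×10 + 4 = 74 (decimal)
Compute lcm(47, 74) = 3478
3478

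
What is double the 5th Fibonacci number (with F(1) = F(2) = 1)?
The 5th Fibonacci number (with F(1) = F(2) = 1): 1, 1, 2, 3, 5 → 5
Compute 5 × 2 = 10
10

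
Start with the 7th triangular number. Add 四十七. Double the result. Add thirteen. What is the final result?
Convert the 7th triangular number (triangular index) → 7×8/2 = 28 (decimal)
Start: 28
Convert 四十七 (Chinese numeral) → 4×10 + 7 = 47 (decimal)
28 + 47 = 75
75 × 2 = 150
Convert thirteen (English words) → 13 (decimal)
150 + 13 = 163
163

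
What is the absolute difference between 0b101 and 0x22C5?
Convert 0b101 (binary) → 4 + 1 = 5 (decimal)
Convert 0x22C5 (hexadecimal) → 2×4096 + 2×256 + 12×16 + 5 = 8901 (decimal)
Compute |5 - 8901| = 8896
8896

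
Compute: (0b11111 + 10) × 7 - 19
Convert 0b11111 (binary) → 16 + 8 + 4 + 2 + 1 = 31 (decimal)
Expression in decimal: (31 + 10) × 7 - 19
Parentheses first: 31 + 10 = 41
Multiply: 41 × 7 = 287
Subtract: 287 - 19 = 268
268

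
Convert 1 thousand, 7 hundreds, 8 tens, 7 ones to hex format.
Convert 1 thousand, 7 hundreds, 8 tens, 7 ones (place-value notation) → 1×1000 + 7×100 + 8×10 + 7 = 1787 (decimal)
Convert 1787 (decimal) → 1787 = 6×256 + 15×16 + 11 → 0x6FB (hexadecimal)
0x6FB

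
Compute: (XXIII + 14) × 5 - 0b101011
Convert XXIII (Roman numeral) → 10 + 10 + 1 + 1 + 1 = 23 (decimal)
Convert 0b101011 (binary) → 32 + 8 + 2 + 1 = 43 (decimal)
Expression in decimal: (23 + 14) × 5 - 43
Parentheses first: 23 + 14 = 37
Multiply: 37 × 5 = 185
Subtract: 185 - 43 = 142
142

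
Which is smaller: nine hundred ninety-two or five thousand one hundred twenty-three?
Convert nine hundred ninety-two (English words) → 9×100 + 92 = 992 (decimal)
Convert five thousand one hundred twenty-three (English words) → 5×1000 + 1×100 + 23 = 5123 (decimal)
Compare 992 vs 5123: smaller = 992
992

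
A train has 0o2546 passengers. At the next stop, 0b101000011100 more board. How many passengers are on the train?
Convert 0o2546 (octal) → 2×512 + 5×64 + 4×8 + 6 = 1382 (decimal)
Convert 0b101000011100 (binary) → 2048 + 512 + 16 + 8 + 4 = 2588 (decimal)
Compute 1382 + 2588 = 3970
3970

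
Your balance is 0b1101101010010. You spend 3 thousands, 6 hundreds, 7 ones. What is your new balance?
Convert 0b1101101010010 (binary) → 4096 + 2048 + 512 + 256 + 64 + 16 + 2 = 6994 (decimal)
Convert 3 thousands, 6 hundreds, 7 ones (place-value notation) → 3×1000 + 6×100 + 7 = 3607 (decimal)
Compute 6994 - 3607 = 3387
3387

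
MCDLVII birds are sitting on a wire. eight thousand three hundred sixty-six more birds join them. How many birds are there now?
Convert MCDLVII (Roman numeral) → 1000 + 400 + 50 + 5 + 1 + 1 = 1457 (decimal)
Convert eight thousand three hundred sixty-six (English words) → 8×1000 + 3×100 + 66 = 8366 (decimal)
Compute 1457 + 8366 = 9823
9823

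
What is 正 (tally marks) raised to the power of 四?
Convert 正 (tally marks) → 5 (decimal)
Convert 四 (Chinese numeral) → 4 (decimal)
Compute 5 ^ 4 = 625
625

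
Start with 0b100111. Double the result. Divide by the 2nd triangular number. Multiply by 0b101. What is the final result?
Convert 0b100111 (binary) → 32 + 4 + 2 + 1 = 39 (decimal)
Start: 39
39 × 2 = 78
Convert the 2nd triangular number (triangular index) → 2×3/2 = 3 (decimal)
78 ÷ 3 = 26
Convert 0b101 (binary) → 4 + 1 = 5 (decimal)
26 × 5 = 130
130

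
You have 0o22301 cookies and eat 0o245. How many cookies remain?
Convert 0o22301 (octal) → 2×4096 + 2×512 + 3×64 + 1 = 9409 (decimal)
Convert 0o245 (octal) → 2×64 + 4×8 + 5 = 165 (decimal)
Compute 9409 - 165 = 9244
9244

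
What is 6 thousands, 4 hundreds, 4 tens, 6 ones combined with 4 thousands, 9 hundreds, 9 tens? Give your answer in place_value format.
Convert 6 thousands, 4 hundreds, 4 tens, 6 ones (place-value notation) → 6×1000 + 4×100 + 4×10 + 6 = 6446 (decimal)
Convert 4 thousands, 9 hundreds, 9 tens (place-value notation) → 4×1000 + 9×100 + 9×10 = 4990 (decimal)
Compute 6446 + 4990 = 11436
Convert 11436 (decimal) → 11436 = 11×1000 + 4×100 + 3×10 + 6 → 11 thousands, 4 hundreds, 3 tens, 6 ones (place-value notation)
11 thousands, 4 hundreds, 3 tens, 6 ones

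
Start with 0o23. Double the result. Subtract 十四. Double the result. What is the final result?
Convert 0o23 (octal) → 2×8 + 3 = 19 (decimal)
Start: 19
19 × 2 = 38
Convert 十四 (Chinese numeral) → 1×10 + 4 = 14 (decimal)
38 - 14 = 24
24 × 2 = 48
48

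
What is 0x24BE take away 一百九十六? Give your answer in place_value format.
Convert 0x24BE (hexadecimal) → 2×4096 + 4×256 + 11×16 + 14 = 9406 (decimal)
Convert 一百九十六 (Chinese numeral) → 1×100 + 9×10 + 6 = 196 (decimal)
Compute 9406 - 196 = 9210
Convert 9210 (decimal) → 9210 = 9×1000 + 2×100 + 1×10 → 9 thousands, 2 hundreds, 1 ten (place-value notation)
9 thousands, 2 hundreds, 1 ten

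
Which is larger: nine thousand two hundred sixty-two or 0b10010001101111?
Convert nine thousand two hundred sixty-two (English words) → 9×1000 + 2×100 + 62 = 9262 (decimal)
Convert 0b10010001101111 (binary) → 8192 + 1024 + 64 + 32 + 8 + 4 + 2 + 1 = 9327 (decimal)
Compare 9262 vs 9327: larger = 9327
9327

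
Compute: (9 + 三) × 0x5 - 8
Convert 三 (Chinese numeral) → 3 (decimal)
Convert 0x5 (hexadecimal) → 5 (decimal)
Expression in decimal: (9 + 3) × 5 - 8
Parentheses first: 9 + 3 = 12
Multiply: 12 × 5 = 60
Subtract: 60 - 8 = 52
52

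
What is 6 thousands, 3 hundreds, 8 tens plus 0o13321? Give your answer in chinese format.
Convert 6 thousands, 3 hundreds, 8 tens (place-value notation) → 6×1000 + 3×100 + 8×10 = 6380 (decimal)
Convert 0o13321 (octal) → 1×4096 + 3×512 + 3×64 + 2×8 + 1 = 5841 (decimal)
Compute 6380 + 5841 = 12221
Convert 12221 (decimal) → 12221 = 1×10000 + 2×1000 + 2×100 + 2×10 + 1 → 一万二千二百二十一 (Chinese numeral)
一万二千二百二十一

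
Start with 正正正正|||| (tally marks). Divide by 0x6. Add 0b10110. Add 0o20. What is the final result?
Convert 正正正正|||| (tally marks) → 5 + 5 + 5 + 5 + 4 = 24 (decimal)
Start: 24
Convert 0x6 (hexadecimal) → 6 (decimal)
24 ÷ 6 = 4
Convert 0b10110 (binary) → 16 + 4 + 2 = 22 (decimal)
4 + 22 = 26
Convert 0o20 (octal) → 2×8 = 16 (decimal)
26 + 16 = 42
42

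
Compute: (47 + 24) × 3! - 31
Convert 3! (factorial) → 6 (decimal)
Expression in decimal: (47 + 24) × 6 - 31
Parentheses first: 47 + 24 = 71
Multiply: 71 × 6 = 426
Subtract: 426 - 31 = 395
395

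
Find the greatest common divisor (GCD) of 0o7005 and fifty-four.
Convert 0o7005 (octal) → 7×512 + 5 = 3589 (decimal)
Convert fifty-four (English words) → 54 (decimal)
Compute gcd(3589, 54) = 1
1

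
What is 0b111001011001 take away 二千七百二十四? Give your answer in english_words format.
Convert 0b111001011001 (binary) → 2048 + 1024 + 512 + 64 + 16 + 8 + 1 = 3673 (decimal)
Convert 二千七百二十四 (Chinese numeral) → 2×1000 + 7×100 + 2×10 + 4 = 2724 (decimal)
Compute 3673 - 2724 = 949
Convert 949 (decimal) → 949 = 9×100 + 49 → nine hundred forty-nine (English words)
nine hundred forty-nine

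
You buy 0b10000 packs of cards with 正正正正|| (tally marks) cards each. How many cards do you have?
Convert 正正正正|| (tally marks) → 5 + 5 + 5 + 5 + 2 = 22 (decimal)
Convert 0b10000 (binary) → 16 (decimal)
Compute 22 × 16 = 352
352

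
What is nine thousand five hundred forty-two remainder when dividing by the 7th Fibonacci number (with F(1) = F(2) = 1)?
Convert nine thousand five hundred forty-two (English words) → 9×1000 + 5×100 + 42 = 9542 (decimal)
Convert the 7th Fibonacci number (with F(1) = F(2) = 1) (Fibonacci index) → 1, 1, 2, 3, 5, 8, 13 → 13 (decimal)
Compute 9542 mod 13 = 0
0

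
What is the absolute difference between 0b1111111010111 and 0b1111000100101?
Convert 0b1111111010111 (binary) → 4096 + 2048 + 1024 + 512 + 256 + 128 + 64 + 16 + 4 + 2 + 1 = 8151 (decimal)
Convert 0b1111000100101 (binary) → 4096 + 2048 + 1024 + 512 + 32 + 4 + 1 = 7717 (decimal)
Compute |8151 - 7717| = 434
434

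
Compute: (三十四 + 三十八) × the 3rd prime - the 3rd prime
Convert 三十四 (Chinese numeral) → 3×10 + 4 = 34 (decimal)
Convert 三十八 (Chinese numeral) → 3×10 + 8 = 38 (decimal)
Convert the 3rd prime (prime index) → 5 (decimal)
Convert the 3rd prime (prime index) → 5 (decimal)
Expression in decimal: (34 + 38) × 5 - 5
Parentheses first: 34 + 38 = 72
Multiply: 72 × 5 = 360
Subtract: 360 - 5 = 355
355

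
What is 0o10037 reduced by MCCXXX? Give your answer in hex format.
Convert 0o10037 (octal) → 1×4096 + 3×8 + 7 = 4127 (decimal)
Convert MCCXXX (Roman numeral) → 1000 + 100 + 100 + 10 + 10 + 10 = 1230 (decimal)
Compute 4127 - 1230 = 2897
Convert 2897 (decimal) → 2897 = 11×256 + 5×16 + 1 → 0xB51 (hexadecimal)
0xB51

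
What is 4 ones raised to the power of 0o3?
Convert 4 ones (place-value notation) → 4 (decimal)
Convert 0o3 (octal) → 3 (decimal)
Compute 4 ^ 3 = 64
64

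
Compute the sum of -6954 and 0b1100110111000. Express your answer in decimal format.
Convert 0b1100110111000 (binary) → 4096 + 2048 + 256 + 128 + 32 + 16 + 8 = 6584 (decimal)
Compute -6954 + 6584 = -370
-370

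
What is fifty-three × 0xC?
Convert fifty-three (English words) → 53 (decimal)
Convert 0xC (hexadecimal) → 12 (decimal)
Compute 53 × 12 = 636
636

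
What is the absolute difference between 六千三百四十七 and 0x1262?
Convert 六千三百四十七 (Chinese numeral) → 6×1000 + 3×100 + 4×10 + 7 = 6347 (decimal)
Convert 0x1262 (hexadecimal) → 1×4096 + 2×256 + 6×16 + 2 = 4706 (decimal)
Compute |6347 - 4706| = 1641
1641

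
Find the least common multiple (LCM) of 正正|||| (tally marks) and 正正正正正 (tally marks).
Convert 正正|||| (tally marks) → 5 + 5 + 4 = 14 (decimal)
Convert 正正正正正 (tally marks) → 5 + 5 + 5 + 5 + 5 = 25 (decimal)
Compute lcm(14, 25) = 350
350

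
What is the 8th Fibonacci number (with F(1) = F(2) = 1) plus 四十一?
The 8th Fibonacci number (with F(1) = F(2) = 1): 1, 1, 2, 3, 5, 8, 13, 21 → 21
Convert 四十一 (Chinese numeral) → 4×10 + 1 = 41 (decimal)
Compute 21 + 41 = 62
62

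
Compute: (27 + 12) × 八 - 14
Convert 八 (Chinese numeral) → 8 (decimal)
Expression in decimal: (27 + 12) × 8 - 14
Parentheses first: 27 + 12 = 39
Multiply: 39 × 8 = 312
Subtract: 312 - 14 = 298
298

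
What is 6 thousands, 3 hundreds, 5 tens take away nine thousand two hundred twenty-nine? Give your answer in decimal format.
Convert 6 thousands, 3 hundreds, 5 tens (place-value notation) → 6×1000 + 3×100 + 5×10 = 6350 (decimal)
Convert nine thousand two hundred twenty-nine (English words) → 9×1000 + 2×100 + 29 = 9229 (decimal)
Compute 6350 - 9229 = -2879
-2879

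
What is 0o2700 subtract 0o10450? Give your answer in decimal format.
Convert 0o2700 (octal) → 2×512 + 7×64 = 1472 (decimal)
Convert 0o10450 (octal) → 1×4096 + 4×64 + 5×8 = 4392 (decimal)
Compute 1472 - 4392 = -2920
-2920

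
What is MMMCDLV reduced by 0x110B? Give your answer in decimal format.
Convert MMMCDLV (Roman numeral) → 1000 + 1000 + 1000 + 400 + 50 + 5 = 3455 (decimal)
Convert 0x110B (hexadecimal) → 1×4096 + 1×256 + 11 = 4363 (decimal)
Compute 3455 - 4363 = -908
-908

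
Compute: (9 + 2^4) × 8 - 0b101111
Convert 2^4 (power) → 16 (decimal)
Convert 0b101111 (binary) → 32 + 8 + 4 + 2 + 1 = 47 (decimal)
Expression in decimal: (9 + 16) × 8 - 47
Parentheses first: 9 + 16 = 25
Multiply: 25 × 8 = 200
Subtract: 200 - 47 = 153
153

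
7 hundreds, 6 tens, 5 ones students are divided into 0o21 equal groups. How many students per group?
Convert 7 hundreds, 6 tens, 5 ones (place-value notation) → 7×100 + 6×10 + 5 = 765 (decimal)
Convert 0o21 (octal) → 2×8 + 1 = 17 (decimal)
Compute 765 ÷ 17 = 45
45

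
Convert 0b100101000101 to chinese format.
Convert 0b100101000101 (binary) → 2048 + 256 + 64 + 4 + 1 = 2373 (decimal)
Convert 2373 (decimal) → 2373 = 2×1000 + 3×100 + 7×10 + 3 → 二千三百七十三 (Chinese numeral)
二千三百七十三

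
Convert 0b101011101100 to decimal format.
Convert 0b101011101100 (binary) → 2048 + 512 + 128 + 64 + 32 + 8 + 4 = 2796 (decimal)
2796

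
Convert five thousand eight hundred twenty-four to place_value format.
Convert five thousand eight hundred twenty-four (English words) → 5×1000 + 8×100 + 24 = 5824 (decimal)
Convert 5824 (decimal) → 5824 = 5×1000 + 8×100 + 2×10 + 4 → 5 thousands, 8 hundreds, 2 tens, 4 ones (place-value notation)
5 thousands, 8 hundreds, 2 tens, 4 ones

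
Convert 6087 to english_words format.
Convert 6087 (decimal) → 6087 = 6×1000 + 87 → six thousand eighty-seven (English words)
six thousand eighty-seven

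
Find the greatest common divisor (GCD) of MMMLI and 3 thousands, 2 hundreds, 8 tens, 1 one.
Convert MMMLI (Roman numeral) → 1000 + 1000 + 1000 + 50 + 1 = 3051 (decimal)
Convert 3 thousands, 2 hundreds, 8 tens, 1 one (place-value notation) → 3×1000 + 2×100 + 8×10 + 1 = 3281 (decimal)
Compute gcd(3051, 3281) = 1
1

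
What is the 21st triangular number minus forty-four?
The 21st triangular number = 21×22/2 = 231
Convert forty-four (English words) → 44 (decimal)
Compute 231 - 44 = 187
187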